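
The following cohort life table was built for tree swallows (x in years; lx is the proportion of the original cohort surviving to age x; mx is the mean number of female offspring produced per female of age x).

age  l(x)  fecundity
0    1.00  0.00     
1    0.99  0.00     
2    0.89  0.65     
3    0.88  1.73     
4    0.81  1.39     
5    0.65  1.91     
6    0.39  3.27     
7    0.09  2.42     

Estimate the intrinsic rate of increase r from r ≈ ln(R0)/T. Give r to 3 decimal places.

0.416

R0 = Σ lx·mx = 0 + 0 + 0.5785 + 1.5224 + 1.1259 + 1.2415 + 1.2753 + 0.2178 = 5.9614
Σ x·lx·mx = 25.6117; T = 25.6117/5.9614 = 4.29626…
r ≈ ln(R0)/T = ln(5.9614)/4.29626… = 0.41555… → 0.416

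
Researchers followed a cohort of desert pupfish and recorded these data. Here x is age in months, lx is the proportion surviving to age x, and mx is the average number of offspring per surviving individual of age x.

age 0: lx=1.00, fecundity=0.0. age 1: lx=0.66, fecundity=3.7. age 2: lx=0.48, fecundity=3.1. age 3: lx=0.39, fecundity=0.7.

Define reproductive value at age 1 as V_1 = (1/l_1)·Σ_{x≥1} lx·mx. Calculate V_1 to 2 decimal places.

6.37

lx·mx for x ≥ 1: 2.442, 1.488, 0.273 → sum = 4.203
V_1 = 4.203 / l_1 = 4.203 / 0.66 = 6.368182… → 6.37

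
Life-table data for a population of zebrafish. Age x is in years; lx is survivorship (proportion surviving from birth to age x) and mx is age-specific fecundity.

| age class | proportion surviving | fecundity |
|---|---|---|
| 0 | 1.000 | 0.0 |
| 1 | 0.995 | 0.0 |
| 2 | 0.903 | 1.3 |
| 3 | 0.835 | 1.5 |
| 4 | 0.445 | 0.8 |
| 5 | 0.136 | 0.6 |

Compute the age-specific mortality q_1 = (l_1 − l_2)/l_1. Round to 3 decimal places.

0.092

q_1 = (l_1 − l_2) / l_1 = (0.995 − 0.903) / 0.995
     = 0.092 / 0.995 = 0.092462… → 0.092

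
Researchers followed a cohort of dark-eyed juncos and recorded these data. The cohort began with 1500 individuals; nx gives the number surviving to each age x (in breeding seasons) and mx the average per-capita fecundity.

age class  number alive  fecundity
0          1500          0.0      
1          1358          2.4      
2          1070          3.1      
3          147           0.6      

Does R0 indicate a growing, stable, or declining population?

lx = nx/n0 = nx/1500: 1, 0.90533…, 0.71333…, 0.098
R0 = Σ lx·mx = 0 + 2.1728… + 2.211333… + 0.0588 = 4.442933…
R0 > 1, so the population is growing.

growing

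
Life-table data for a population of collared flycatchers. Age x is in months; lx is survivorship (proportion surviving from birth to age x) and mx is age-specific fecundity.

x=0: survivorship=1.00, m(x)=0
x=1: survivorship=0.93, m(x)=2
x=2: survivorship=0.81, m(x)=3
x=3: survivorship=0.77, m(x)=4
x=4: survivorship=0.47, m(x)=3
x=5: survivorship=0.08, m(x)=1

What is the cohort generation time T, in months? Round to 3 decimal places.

lx·mx: 0, 1.86, 2.43, 3.08, 1.41, 0.08 → R0 = 8.86
x·lx·mx: 0, 1.86, 4.86, 9.24, 5.64, 0.4 → Σ = 22
T = 22 / 8.86 = 2.48307… → 2.483

2.483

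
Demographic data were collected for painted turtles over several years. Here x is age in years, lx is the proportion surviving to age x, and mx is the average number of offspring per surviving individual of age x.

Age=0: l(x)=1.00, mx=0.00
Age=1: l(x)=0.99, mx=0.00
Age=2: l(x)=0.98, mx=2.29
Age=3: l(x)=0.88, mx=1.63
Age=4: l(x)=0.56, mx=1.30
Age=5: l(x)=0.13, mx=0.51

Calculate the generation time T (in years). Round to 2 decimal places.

lx·mx: 0, 0, 2.2442, 1.4344, 0.728, 0.0663 → R0 = 4.4729
x·lx·mx: 0, 0, 4.4884, 4.3032, 2.912, 0.3315 → Σ = 12.0351
T = 12.0351 / 4.4729 = 2.69067… → 2.69

2.69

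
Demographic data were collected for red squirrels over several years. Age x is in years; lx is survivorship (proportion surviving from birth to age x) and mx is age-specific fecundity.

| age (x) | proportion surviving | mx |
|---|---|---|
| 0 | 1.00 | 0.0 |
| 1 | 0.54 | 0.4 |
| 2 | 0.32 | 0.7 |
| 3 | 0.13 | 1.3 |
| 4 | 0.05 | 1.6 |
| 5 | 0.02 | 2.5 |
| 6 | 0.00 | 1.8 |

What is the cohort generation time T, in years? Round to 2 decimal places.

lx·mx: 0, 0.216, 0.224, 0.169, 0.08, 0.05, 0 → R0 = 0.739
x·lx·mx: 0, 0.216, 0.448, 0.507, 0.32, 0.25, 0 → Σ = 1.741
T = 1.741 / 0.739 = 2.355886… → 2.36

2.36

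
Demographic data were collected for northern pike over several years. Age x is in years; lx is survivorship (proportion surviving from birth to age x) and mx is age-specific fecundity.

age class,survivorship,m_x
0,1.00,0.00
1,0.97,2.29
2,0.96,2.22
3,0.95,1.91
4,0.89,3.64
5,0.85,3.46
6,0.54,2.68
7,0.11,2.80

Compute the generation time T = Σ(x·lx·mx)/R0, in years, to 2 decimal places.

lx·mx: 0, 2.2213, 2.1312, 1.8145, 3.2396, 2.941, 1.4472, 0.308 → R0 = 14.1028
x·lx·mx: 0, 2.2213, 4.2624, 5.4435, 12.9584, 14.705, 8.6832, 2.156 → Σ = 50.4298
T = 50.4298 / 14.1028 = 3.575871… → 3.58

3.58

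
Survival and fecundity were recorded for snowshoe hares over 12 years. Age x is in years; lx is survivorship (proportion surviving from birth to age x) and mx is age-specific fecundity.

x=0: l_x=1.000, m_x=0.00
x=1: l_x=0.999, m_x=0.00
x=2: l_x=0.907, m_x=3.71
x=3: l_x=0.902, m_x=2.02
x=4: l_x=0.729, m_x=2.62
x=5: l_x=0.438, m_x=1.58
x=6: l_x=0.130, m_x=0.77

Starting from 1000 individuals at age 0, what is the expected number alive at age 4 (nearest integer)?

Expected survivors = N0 · l_4 = 1000 × 0.729 = 729 → 729

729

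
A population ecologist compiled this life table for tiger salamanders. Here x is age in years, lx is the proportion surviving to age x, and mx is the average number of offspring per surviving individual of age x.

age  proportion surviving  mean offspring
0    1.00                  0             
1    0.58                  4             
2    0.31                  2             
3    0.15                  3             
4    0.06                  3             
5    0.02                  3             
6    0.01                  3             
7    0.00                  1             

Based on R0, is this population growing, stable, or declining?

R0 = Σ lx·mx = 0 + 2.32 + 0.62 + 0.45 + 0.18 + 0.06 + 0.03 + 0 = 3.66
R0 > 1, so the population is growing.

growing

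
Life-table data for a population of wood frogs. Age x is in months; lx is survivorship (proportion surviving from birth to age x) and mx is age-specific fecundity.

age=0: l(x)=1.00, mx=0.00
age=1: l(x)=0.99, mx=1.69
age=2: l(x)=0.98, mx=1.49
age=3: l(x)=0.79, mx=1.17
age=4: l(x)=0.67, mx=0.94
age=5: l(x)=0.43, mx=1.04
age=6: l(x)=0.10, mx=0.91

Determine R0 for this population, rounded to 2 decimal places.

5.23

lx·mx by age: 0, 1.6731, 1.4602, 0.9243, 0.6298, 0.4472, 0.091
R0 = Σ lx·mx = 5.2256 → 5.23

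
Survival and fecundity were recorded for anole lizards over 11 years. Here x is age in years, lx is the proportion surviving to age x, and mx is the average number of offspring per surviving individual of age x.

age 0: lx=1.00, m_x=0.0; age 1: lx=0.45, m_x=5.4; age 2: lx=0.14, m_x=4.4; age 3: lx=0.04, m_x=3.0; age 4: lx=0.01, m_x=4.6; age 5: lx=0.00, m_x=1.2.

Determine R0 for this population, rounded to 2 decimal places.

lx·mx by age: 0, 2.43, 0.616, 0.12, 0.046, 0
R0 = Σ lx·mx = 3.212 → 3.21

3.21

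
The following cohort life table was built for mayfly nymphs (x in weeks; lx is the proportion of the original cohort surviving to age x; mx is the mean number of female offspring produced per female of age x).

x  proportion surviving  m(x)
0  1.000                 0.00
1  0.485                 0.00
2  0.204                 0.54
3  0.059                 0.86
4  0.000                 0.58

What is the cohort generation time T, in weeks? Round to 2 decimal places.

2.32

lx·mx: 0, 0, 0.11016, 0.05074, 0 → R0 = 0.1609
x·lx·mx: 0, 0, 0.22032, 0.15222, 0 → Σ = 0.37254
T = 0.37254 / 0.1609 = 2.315351… → 2.32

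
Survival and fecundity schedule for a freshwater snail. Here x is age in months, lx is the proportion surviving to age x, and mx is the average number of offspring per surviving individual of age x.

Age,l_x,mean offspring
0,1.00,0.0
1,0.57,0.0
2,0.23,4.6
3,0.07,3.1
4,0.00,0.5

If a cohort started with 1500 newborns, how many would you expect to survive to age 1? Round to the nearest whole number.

855

Expected survivors = N0 · l_1 = 1500 × 0.57 = 855 → 855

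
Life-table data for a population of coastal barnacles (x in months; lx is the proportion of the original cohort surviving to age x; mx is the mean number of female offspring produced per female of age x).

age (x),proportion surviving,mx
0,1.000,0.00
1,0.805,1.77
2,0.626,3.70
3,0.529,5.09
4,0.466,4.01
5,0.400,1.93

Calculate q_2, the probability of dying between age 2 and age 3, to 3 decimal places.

q_2 = (l_2 − l_3) / l_2 = (0.626 − 0.529) / 0.626
     = 0.097 / 0.626 = 0.154952… → 0.155

0.155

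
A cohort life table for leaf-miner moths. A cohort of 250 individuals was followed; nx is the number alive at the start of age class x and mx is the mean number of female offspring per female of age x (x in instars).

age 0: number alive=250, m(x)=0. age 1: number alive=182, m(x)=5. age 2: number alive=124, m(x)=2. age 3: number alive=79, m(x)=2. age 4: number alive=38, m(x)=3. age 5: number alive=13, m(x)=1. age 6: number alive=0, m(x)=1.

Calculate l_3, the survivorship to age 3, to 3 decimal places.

0.316

l_3 = n_3/n_0 = 79/250 = 0.316 → 0.316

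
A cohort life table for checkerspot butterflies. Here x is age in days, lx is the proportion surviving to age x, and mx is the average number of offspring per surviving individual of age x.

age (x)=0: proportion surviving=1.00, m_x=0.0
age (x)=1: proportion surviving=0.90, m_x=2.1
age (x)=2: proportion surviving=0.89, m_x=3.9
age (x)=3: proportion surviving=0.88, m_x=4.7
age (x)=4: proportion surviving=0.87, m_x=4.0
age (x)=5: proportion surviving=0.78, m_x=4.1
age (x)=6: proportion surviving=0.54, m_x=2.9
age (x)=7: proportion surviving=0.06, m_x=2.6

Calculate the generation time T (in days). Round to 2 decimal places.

lx·mx: 0, 1.89, 3.471, 4.136, 3.48, 3.198, 1.566, 0.156 → R0 = 17.897
x·lx·mx: 0, 1.89, 6.942, 12.408, 13.92, 15.99, 9.396, 1.092 → Σ = 61.638
T = 61.638 / 17.897 = 3.444041… → 3.44

3.44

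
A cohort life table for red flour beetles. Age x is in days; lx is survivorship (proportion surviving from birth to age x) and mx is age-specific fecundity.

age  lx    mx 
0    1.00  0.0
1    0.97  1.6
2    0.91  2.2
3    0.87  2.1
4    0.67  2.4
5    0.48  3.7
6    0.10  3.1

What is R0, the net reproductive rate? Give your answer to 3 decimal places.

9.075

lx·mx by age: 0, 1.552, 2.002, 1.827, 1.608, 1.776, 0.31
R0 = Σ lx·mx = 9.075 → 9.075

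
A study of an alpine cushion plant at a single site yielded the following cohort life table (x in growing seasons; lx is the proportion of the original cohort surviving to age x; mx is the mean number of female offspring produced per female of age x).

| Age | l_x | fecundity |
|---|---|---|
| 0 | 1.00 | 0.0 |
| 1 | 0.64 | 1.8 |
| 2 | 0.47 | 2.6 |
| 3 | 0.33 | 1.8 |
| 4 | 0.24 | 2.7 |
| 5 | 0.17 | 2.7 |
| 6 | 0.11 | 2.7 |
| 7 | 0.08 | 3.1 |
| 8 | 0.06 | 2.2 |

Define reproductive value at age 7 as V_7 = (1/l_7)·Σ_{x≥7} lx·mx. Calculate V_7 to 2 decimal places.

4.75

lx·mx for x ≥ 7: 0.248, 0.132 → sum = 0.38
V_7 = 0.38 / l_7 = 0.38 / 0.08 = 4.75 → 4.75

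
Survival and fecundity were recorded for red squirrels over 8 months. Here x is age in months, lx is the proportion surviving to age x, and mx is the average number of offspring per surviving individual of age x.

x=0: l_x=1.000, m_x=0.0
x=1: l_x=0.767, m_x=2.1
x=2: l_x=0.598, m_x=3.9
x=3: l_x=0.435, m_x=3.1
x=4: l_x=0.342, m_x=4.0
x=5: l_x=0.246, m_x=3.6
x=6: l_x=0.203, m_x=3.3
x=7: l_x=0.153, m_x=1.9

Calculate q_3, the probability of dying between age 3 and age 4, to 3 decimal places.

q_3 = (l_3 − l_4) / l_3 = (0.435 − 0.342) / 0.435
     = 0.093 / 0.435 = 0.213793… → 0.214

0.214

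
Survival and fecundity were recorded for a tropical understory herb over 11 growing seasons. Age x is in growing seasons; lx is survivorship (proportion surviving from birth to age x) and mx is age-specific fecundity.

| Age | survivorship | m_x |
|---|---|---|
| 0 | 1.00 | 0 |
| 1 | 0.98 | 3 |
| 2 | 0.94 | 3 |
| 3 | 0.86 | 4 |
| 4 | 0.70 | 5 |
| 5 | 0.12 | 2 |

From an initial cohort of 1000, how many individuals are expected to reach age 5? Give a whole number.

120

Expected survivors = N0 · l_5 = 1000 × 0.12 = 120 → 120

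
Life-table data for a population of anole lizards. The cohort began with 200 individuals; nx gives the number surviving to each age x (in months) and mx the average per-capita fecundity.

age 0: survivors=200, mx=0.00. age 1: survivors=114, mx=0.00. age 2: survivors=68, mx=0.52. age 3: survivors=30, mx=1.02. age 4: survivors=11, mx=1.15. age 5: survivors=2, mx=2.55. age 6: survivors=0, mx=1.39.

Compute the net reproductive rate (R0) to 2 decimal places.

lx = nx/n0 = nx/200: 1, 0.57, 0.34, 0.15, 0.055, 0.01, 0
lx·mx by age: 0, 0, 0.1768, 0.153, 0.06325, 0.0255, 0
R0 = Σ lx·mx = 0.41855 → 0.42

0.42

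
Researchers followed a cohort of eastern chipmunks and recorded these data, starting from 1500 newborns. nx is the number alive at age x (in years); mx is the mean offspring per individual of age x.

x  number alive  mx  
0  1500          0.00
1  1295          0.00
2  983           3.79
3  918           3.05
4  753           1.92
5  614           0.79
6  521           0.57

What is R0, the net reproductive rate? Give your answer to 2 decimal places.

lx = nx/n0 = nx/1500: 1, 0.86333…, 0.65533…, 0.612, 0.502, 0.40933…, 0.34733…
lx·mx by age: 0, 0, 2.483713…, 1.8666, 0.96384, 0.323373…, 0.19798…
R0 = Σ lx·mx = 5.835507… → 5.84

5.84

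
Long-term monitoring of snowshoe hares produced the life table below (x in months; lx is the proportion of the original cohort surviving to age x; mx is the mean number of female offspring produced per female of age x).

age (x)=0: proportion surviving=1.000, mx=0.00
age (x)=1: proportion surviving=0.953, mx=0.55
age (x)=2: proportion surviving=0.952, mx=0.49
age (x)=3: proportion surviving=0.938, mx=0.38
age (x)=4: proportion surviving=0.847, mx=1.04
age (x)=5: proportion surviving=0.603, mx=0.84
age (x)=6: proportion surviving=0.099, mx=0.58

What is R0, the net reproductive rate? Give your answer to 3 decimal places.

lx·mx by age: 0, 0.52415, 0.46648, 0.35644, 0.88088, 0.50652, 0.05742
R0 = Σ lx·mx = 2.79189 → 2.792

2.792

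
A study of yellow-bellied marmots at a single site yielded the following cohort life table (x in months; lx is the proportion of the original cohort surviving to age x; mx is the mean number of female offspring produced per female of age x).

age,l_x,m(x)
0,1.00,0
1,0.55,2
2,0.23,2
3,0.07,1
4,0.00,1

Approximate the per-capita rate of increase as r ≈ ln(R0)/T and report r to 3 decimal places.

0.357

R0 = Σ lx·mx = 0 + 1.1 + 0.46 + 0.07 + 0 = 1.63
Σ x·lx·mx = 2.23; T = 2.23/1.63 = 1.3681…
r ≈ ln(R0)/T = ln(1.63)/1.3681… = 0.35712… → 0.357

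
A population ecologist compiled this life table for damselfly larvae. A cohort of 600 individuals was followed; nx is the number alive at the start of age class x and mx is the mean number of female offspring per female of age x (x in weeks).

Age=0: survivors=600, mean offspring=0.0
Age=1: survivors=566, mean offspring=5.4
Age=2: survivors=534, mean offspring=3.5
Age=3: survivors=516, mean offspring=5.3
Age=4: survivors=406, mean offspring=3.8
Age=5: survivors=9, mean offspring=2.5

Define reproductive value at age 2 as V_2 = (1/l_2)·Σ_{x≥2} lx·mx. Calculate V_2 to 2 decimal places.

lx = nx/n0 = nx/600: 1, 0.94333…, 0.89, 0.86, 0.67667…, 0.015
lx·mx for x ≥ 2: 3.115, 4.558, 2.571333…, 0.0375 → sum = 10.281833…
V_2 = 10.281833… / l_2 = 10.281833… / 0.89 = 11.552622… → 11.55

11.55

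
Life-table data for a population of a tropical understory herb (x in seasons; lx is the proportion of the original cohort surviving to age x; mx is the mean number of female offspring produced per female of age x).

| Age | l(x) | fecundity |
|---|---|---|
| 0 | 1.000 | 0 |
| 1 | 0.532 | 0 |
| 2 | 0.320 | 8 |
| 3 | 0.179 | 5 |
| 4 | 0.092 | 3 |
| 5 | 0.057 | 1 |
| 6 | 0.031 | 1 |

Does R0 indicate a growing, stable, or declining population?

R0 = Σ lx·mx = 0 + 0 + 2.56 + 0.895 + 0.276 + 0.057 + 0.031 = 3.819
R0 > 1, so the population is growing.

growing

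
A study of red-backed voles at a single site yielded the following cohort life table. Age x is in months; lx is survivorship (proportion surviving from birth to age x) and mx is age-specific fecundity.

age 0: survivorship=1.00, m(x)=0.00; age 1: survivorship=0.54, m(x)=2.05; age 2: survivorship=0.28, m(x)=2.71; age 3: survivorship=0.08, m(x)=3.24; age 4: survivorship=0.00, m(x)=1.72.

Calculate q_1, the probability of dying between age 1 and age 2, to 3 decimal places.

0.481

q_1 = (l_1 − l_2) / l_1 = (0.54 − 0.28) / 0.54
     = 0.26 / 0.54 = 0.481481… → 0.481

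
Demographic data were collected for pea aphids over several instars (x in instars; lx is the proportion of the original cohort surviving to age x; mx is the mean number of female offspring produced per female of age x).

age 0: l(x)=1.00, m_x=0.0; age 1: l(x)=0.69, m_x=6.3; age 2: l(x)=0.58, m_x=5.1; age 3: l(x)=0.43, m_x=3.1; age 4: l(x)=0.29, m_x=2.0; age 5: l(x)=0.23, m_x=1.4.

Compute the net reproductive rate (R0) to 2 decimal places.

lx·mx by age: 0, 4.347, 2.958, 1.333, 0.58, 0.322
R0 = Σ lx·mx = 9.54 → 9.54

9.54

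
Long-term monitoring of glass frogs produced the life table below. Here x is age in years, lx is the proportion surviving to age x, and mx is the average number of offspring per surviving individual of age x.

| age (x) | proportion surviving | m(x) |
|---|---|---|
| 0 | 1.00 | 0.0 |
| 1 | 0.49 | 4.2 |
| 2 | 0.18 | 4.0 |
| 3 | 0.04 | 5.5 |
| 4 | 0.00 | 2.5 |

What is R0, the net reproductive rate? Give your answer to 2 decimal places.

lx·mx by age: 0, 2.058, 0.72, 0.22, 0
R0 = Σ lx·mx = 2.998 → 3.00

3.00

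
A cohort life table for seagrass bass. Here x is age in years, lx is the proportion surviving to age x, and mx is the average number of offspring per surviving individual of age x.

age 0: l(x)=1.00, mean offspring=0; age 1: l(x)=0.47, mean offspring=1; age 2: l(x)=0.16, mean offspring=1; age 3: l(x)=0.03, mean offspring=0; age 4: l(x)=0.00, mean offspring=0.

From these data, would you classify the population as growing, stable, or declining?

declining

R0 = Σ lx·mx = 0 + 0.47 + 0.16 + 0 + 0 = 0.63
R0 < 1, so the population is declining.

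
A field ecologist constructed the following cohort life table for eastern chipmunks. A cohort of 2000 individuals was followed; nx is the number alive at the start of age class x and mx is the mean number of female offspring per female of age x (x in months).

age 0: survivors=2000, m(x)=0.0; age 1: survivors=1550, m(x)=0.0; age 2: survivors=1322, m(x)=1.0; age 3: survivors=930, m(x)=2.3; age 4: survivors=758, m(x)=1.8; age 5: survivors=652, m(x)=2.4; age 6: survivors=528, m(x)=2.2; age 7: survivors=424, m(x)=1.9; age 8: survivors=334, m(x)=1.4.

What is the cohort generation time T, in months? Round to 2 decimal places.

lx = nx/n0 = nx/2000: 1, 0.775, 0.661, 0.465, 0.379, 0.326, 0.264, 0.212, 0.167
lx·mx: 0, 0, 0.661, 1.0695, 0.6822, 0.7824, 0.5808, 0.4028, 0.2338 → R0 = 4.4125
x·lx·mx: 0, 0, 1.322, 3.2085, 2.7288, 3.912, 3.4848, 2.8196, 1.8704 → Σ = 19.3461
T = 19.3461 / 4.4125 = 4.384385… → 4.38

4.38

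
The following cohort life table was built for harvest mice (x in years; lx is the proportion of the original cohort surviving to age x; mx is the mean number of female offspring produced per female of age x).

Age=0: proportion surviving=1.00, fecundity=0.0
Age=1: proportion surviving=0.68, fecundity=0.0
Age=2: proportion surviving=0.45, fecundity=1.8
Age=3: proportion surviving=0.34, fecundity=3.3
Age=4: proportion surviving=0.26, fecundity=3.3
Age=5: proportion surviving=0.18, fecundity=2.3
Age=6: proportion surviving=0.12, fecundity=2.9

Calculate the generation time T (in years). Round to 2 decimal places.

lx·mx: 0, 0, 0.81, 1.122, 0.858, 0.414, 0.348 → R0 = 3.552
x·lx·mx: 0, 0, 1.62, 3.366, 3.432, 2.07, 2.088 → Σ = 12.576
T = 12.576 / 3.552 = 3.540541… → 3.54

3.54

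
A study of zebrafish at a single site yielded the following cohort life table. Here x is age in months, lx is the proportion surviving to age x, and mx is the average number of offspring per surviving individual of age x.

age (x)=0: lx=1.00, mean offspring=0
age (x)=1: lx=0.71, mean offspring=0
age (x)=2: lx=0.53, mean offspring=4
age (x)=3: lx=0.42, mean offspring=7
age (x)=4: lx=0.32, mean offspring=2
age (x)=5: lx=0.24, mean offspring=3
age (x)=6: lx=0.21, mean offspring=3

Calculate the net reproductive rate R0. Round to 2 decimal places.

7.05

lx·mx by age: 0, 0, 2.12, 2.94, 0.64, 0.72, 0.63
R0 = Σ lx·mx = 7.05 → 7.05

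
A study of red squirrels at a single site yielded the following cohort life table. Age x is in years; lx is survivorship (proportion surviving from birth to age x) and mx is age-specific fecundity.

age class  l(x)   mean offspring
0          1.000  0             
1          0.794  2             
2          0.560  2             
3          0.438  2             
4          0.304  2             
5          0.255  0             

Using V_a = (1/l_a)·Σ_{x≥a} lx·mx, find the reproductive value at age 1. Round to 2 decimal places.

lx·mx for x ≥ 1: 1.588, 1.12, 0.876, 0.608, 0 → sum = 4.192
V_1 = 4.192 / l_1 = 4.192 / 0.794 = 5.279597… → 5.28

5.28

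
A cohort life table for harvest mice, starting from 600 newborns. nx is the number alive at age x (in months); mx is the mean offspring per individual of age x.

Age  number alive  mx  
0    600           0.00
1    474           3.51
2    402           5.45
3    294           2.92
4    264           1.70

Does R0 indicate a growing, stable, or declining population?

lx = nx/n0 = nx/600: 1, 0.79, 0.67, 0.49, 0.44
R0 = Σ lx·mx = 0 + 2.7729 + 3.6515 + 1.4308 + 0.748 = 8.6032
R0 > 1, so the population is growing.

growing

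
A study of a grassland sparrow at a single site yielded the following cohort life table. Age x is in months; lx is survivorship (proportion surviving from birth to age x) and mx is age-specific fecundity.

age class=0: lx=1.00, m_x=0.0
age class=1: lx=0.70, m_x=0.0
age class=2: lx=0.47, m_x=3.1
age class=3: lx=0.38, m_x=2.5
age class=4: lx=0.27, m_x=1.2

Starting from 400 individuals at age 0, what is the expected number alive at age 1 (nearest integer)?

280

Expected survivors = N0 · l_1 = 400 × 0.70 = 280 → 280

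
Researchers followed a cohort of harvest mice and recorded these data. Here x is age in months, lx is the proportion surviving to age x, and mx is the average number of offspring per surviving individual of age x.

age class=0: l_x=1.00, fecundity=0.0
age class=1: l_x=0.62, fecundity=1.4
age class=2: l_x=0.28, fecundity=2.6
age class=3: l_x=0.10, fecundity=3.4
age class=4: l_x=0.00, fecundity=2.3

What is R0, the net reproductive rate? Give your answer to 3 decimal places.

1.936

lx·mx by age: 0, 0.868, 0.728, 0.34, 0
R0 = Σ lx·mx = 1.936 → 1.936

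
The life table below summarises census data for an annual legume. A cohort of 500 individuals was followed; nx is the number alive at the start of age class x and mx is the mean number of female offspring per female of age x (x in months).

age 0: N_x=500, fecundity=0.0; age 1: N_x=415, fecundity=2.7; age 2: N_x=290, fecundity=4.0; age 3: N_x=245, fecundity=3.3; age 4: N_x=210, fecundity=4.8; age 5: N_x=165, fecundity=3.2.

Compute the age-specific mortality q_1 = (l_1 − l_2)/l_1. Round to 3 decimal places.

0.301

lx = nx/n0 = nx/500: 1, 0.83, 0.58, 0.49, 0.42, 0.33
q_1 = (l_1 − l_2) / l_1 = (0.83 − 0.58) / 0.83
     = 0.25 / 0.83 = 0.301205… → 0.301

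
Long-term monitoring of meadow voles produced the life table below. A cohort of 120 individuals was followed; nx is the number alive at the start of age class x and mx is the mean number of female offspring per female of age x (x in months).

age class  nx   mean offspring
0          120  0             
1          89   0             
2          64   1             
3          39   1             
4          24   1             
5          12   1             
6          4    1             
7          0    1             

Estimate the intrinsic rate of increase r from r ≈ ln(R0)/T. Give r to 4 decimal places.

lx = nx/n0 = nx/120: 1, 0.74167…, 0.53333…, 0.325, 0.2, 0.1, 0.03333…, 0
R0 = Σ lx·mx = 0 + 0 + 0.53333… + 0.325 + 0.2 + 0.1 + 0.03333… + 0 = 1.191667…
Σ x·lx·mx = 3.541667…; T = 3.541667…/1.191667… = 2.97203…
r ≈ ln(R0)/T = ln(1.191667…)/2.97203… = 0.059001… → 0.0590

0.0590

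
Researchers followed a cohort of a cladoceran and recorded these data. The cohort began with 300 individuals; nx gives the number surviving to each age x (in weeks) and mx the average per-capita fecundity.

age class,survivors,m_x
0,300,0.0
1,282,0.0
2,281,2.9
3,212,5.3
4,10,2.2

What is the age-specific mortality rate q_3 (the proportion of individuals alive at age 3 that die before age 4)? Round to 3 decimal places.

0.953

lx = nx/n0 = nx/300: 1, 0.94, 0.93667…, 0.70667…, 0.03333…
q_3 = (l_3 − l_4) / l_3 = (0.706667… − 0.033333…) / 0.706667…
     = 0.673333… / 0.706667… = 0.95283… → 0.953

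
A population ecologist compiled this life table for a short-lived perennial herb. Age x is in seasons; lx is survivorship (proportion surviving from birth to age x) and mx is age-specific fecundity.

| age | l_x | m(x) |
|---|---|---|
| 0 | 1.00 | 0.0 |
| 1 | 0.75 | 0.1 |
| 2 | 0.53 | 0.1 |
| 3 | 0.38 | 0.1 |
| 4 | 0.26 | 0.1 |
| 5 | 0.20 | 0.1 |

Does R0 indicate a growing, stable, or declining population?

declining

R0 = Σ lx·mx = 0 + 0.075 + 0.053 + 0.038 + 0.026 + 0.02 = 0.212
R0 < 1, so the population is declining.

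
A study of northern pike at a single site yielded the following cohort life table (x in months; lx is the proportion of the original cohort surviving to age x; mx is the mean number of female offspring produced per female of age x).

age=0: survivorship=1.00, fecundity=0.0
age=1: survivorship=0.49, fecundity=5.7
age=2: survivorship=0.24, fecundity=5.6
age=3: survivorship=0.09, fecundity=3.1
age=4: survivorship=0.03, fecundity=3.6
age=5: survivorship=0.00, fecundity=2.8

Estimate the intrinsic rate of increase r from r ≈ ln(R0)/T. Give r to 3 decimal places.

R0 = Σ lx·mx = 0 + 2.793 + 1.344 + 0.279 + 0.108 + 0 = 4.524
Σ x·lx·mx = 6.75; T = 6.75/4.524 = 1.49204…
r ≈ ln(R0)/T = ln(4.524)/1.49204… = 1.01163… → 1.012

1.012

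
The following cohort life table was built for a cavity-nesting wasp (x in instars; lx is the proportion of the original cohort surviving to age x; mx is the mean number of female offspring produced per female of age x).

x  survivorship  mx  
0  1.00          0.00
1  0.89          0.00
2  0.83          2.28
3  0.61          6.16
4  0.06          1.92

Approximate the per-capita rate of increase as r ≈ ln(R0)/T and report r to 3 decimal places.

R0 = Σ lx·mx = 0 + 0 + 1.8924 + 3.7576 + 0.1152 = 5.7652
Σ x·lx·mx = 15.5184; T = 15.5184/5.7652 = 2.69174…
r ≈ ln(R0)/T = ln(5.7652)/2.69174… = 0.65082… → 0.651

0.651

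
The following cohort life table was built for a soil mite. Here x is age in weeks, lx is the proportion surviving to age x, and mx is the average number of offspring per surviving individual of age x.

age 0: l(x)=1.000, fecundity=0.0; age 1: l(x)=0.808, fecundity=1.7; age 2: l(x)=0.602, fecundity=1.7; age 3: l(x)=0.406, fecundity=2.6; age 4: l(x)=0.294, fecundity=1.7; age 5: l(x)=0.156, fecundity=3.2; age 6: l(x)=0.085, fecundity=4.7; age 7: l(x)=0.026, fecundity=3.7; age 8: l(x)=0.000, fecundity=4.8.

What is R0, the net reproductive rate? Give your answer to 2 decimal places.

4.95

lx·mx by age: 0, 1.3736, 1.0234, 1.0556, 0.4998, 0.4992, 0.3995, 0.0962, 0
R0 = Σ lx·mx = 4.9473 → 4.95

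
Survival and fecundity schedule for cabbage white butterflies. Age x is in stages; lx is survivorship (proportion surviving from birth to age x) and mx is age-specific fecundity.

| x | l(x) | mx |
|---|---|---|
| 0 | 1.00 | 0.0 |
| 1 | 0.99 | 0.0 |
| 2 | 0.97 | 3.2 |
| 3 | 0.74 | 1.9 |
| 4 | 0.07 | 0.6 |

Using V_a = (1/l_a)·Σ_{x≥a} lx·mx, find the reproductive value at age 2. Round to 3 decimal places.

4.693

lx·mx for x ≥ 2: 3.104, 1.406, 0.042 → sum = 4.552
V_2 = 4.552 / l_2 = 4.552 / 0.97 = 4.692784… → 4.693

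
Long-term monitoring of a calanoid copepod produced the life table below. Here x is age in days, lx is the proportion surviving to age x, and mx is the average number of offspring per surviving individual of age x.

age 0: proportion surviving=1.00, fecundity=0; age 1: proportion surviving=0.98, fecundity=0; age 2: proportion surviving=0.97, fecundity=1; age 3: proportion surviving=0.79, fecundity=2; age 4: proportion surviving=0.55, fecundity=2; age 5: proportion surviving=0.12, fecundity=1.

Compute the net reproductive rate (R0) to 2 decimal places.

lx·mx by age: 0, 0, 0.97, 1.58, 1.1, 0.12
R0 = Σ lx·mx = 3.77 → 3.77

3.77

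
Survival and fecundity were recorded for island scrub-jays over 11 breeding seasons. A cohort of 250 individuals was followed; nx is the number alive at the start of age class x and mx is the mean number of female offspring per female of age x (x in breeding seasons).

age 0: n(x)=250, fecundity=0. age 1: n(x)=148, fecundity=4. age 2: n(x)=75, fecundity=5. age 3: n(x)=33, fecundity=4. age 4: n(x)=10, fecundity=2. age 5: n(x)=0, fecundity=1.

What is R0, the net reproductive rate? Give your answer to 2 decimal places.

lx = nx/n0 = nx/250: 1, 0.592, 0.3, 0.132, 0.04, 0
lx·mx by age: 0, 2.368, 1.5, 0.528, 0.08, 0
R0 = Σ lx·mx = 4.476 → 4.48

4.48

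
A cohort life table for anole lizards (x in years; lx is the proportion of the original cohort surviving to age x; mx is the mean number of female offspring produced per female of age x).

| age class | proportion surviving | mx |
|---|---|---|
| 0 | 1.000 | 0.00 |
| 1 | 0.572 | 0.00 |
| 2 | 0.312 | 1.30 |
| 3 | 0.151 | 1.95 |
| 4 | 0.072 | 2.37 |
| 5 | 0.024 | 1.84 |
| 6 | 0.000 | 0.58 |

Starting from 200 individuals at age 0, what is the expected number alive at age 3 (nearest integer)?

Expected survivors = N0 · l_3 = 200 × 0.151 = 30.2 → 30

30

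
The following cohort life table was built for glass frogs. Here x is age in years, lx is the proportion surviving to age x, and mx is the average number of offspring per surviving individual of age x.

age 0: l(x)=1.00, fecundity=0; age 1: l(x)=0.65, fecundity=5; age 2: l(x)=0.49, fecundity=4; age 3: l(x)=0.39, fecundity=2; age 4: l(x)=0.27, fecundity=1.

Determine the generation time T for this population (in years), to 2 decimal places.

lx·mx: 0, 3.25, 1.96, 0.78, 0.27 → R0 = 6.26
x·lx·mx: 0, 3.25, 3.92, 2.34, 1.08 → Σ = 10.59
T = 10.59 / 6.26 = 1.691693… → 1.69

1.69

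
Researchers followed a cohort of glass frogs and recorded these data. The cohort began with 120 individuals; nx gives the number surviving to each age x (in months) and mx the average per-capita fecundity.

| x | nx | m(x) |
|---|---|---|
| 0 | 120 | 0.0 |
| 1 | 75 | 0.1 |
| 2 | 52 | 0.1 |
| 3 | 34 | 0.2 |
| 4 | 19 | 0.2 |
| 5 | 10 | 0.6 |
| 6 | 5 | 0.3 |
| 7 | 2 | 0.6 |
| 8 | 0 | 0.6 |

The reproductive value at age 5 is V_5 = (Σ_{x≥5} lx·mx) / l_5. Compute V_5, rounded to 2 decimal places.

lx = nx/n0 = nx/120: 1, 0.625, 0.43333…, 0.28333…, 0.15833…, 0.08333…, 0.04167…, 0.01667…, 0
lx·mx for x ≥ 5: 0.05…, 0.0125…, 0.01…, 0 → sum = 0.0725…
V_5 = 0.0725… / l_5 = 0.0725… / 0.083333… = 0.87… → 0.87

0.87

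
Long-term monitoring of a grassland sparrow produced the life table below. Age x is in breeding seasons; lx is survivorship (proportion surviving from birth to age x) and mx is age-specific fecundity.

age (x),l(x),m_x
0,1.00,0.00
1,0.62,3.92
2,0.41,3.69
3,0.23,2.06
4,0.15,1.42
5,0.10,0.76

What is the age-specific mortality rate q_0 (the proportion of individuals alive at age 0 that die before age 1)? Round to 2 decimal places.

q_0 = (l_0 − l_1) / l_0 = (1 − 0.62) / 1
     = 0.38 / 1 = 0.38 → 0.38

0.38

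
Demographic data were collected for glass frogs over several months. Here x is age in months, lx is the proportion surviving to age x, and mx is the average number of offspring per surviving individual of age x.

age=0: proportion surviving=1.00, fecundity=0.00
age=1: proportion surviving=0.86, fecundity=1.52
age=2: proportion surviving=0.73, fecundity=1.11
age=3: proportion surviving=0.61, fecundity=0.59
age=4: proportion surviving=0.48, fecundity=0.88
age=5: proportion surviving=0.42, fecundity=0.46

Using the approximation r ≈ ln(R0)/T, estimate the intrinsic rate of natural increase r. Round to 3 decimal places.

0.524

R0 = Σ lx·mx = 0 + 1.3072 + 0.8103 + 0.3599 + 0.4224 + 0.1932 = 3.093
Σ x·lx·mx = 6.6631; T = 6.6631/3.093 = 2.15425…
r ≈ ln(R0)/T = ln(3.093)/2.15425… = 0.52415… → 0.524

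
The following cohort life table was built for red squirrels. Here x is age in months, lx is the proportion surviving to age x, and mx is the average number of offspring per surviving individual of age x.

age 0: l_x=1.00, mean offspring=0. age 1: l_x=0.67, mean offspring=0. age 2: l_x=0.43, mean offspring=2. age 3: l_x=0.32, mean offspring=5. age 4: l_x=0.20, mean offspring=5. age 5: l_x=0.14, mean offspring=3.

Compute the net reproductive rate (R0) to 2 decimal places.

lx·mx by age: 0, 0, 0.86, 1.6, 1, 0.42
R0 = Σ lx·mx = 3.88 → 3.88

3.88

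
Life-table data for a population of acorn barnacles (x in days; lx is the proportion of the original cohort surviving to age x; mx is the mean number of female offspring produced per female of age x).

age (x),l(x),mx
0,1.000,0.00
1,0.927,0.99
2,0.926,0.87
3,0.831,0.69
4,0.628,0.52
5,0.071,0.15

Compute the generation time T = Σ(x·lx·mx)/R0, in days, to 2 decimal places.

lx·mx: 0, 0.91773, 0.80562, 0.57339, 0.32656, 0.01065 → R0 = 2.63395
x·lx·mx: 0, 0.91773, 1.61124, 1.72017, 1.30624, 0.05325 → Σ = 5.60863
T = 5.60863 / 2.63395 = 2.129361… → 2.13

2.13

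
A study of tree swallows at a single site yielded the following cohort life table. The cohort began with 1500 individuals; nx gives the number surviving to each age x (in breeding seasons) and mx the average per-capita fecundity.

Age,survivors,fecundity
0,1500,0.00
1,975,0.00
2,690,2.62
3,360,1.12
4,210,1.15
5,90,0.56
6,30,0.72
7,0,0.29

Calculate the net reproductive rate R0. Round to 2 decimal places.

lx = nx/n0 = nx/1500: 1, 0.65, 0.46, 0.24, 0.14, 0.06, 0.02, 0
lx·mx by age: 0, 0, 1.2052, 0.2688, 0.161, 0.0336, 0.0144, 0
R0 = Σ lx·mx = 1.683 → 1.68

1.68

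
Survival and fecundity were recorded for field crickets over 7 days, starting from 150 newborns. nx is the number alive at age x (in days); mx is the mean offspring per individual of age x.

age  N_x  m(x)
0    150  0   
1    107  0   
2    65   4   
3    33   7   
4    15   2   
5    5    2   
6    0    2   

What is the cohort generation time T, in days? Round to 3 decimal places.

2.605

lx = nx/n0 = nx/150: 1, 0.71333…, 0.43333…, 0.22, 0.1, 0.03333…, 0
lx·mx: 0, 0, 1.733333…, 1.54, 0.2, 0.066667…, 0 → R0 = 3.54…
x·lx·mx: 0, 0, 3.466667…, 4.62, 0.8, 0.333333…, 0 → Σ = 9.22…
T = 9.22… / 3.54… = 2.60452… → 2.605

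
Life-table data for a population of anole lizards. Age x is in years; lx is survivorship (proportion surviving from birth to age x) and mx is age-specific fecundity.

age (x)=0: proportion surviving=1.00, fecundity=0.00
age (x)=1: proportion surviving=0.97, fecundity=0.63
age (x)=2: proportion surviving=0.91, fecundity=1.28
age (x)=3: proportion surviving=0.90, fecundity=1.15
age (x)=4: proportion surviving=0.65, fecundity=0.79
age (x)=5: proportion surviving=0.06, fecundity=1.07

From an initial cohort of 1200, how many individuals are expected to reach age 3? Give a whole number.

1080

Expected survivors = N0 · l_3 = 1200 × 0.90 = 1080 → 1080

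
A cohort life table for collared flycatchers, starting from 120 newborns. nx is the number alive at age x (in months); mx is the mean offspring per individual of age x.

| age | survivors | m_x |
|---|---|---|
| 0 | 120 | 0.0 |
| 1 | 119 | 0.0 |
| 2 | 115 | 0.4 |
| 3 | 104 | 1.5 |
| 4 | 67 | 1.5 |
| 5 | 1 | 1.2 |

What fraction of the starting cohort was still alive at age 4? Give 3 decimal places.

l_4 = n_4/n_0 = 67/120 = 0.558333… → 0.558

0.558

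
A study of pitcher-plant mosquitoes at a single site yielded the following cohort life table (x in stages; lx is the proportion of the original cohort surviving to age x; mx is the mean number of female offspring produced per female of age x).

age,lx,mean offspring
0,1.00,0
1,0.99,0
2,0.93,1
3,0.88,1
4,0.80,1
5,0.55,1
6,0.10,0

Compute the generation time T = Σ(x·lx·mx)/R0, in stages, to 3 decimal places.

lx·mx: 0, 0, 0.93, 0.88, 0.8, 0.55, 0 → R0 = 3.16
x·lx·mx: 0, 0, 1.86, 2.64, 3.2, 2.75, 0 → Σ = 10.45
T = 10.45 / 3.16 = 3.306962… → 3.307

3.307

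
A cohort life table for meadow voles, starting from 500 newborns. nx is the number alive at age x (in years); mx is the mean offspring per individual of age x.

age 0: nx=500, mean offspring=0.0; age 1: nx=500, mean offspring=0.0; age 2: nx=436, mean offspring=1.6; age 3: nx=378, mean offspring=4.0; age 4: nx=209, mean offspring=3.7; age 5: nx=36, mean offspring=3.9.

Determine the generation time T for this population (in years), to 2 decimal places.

lx = nx/n0 = nx/500: 1, 1, 0.872, 0.756, 0.418, 0.072
lx·mx: 0, 0, 1.3952, 3.024, 1.5466, 0.2808 → R0 = 6.2466
x·lx·mx: 0, 0, 2.7904, 9.072, 6.1864, 1.404 → Σ = 19.4528
T = 19.4528 / 6.2466 = 3.114142… → 3.11

3.11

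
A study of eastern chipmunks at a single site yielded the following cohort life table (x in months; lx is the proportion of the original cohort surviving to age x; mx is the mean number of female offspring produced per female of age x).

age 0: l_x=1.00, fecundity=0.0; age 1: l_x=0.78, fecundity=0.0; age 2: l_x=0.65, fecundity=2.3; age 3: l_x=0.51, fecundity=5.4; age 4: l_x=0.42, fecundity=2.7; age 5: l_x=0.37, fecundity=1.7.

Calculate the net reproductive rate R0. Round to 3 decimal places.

lx·mx by age: 0, 0, 1.495, 2.754, 1.134, 0.629
R0 = Σ lx·mx = 6.012 → 6.012

6.012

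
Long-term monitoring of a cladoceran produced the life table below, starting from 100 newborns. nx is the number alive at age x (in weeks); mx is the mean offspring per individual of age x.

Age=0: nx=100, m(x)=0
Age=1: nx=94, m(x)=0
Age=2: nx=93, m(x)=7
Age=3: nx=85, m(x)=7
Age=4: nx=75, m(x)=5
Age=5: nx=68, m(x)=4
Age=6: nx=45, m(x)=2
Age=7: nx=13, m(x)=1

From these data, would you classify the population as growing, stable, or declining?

lx = nx/n0 = nx/100: 1, 0.94, 0.93, 0.85, 0.75, 0.68, 0.45, 0.13
R0 = Σ lx·mx = 0 + 0 + 6.51 + 5.95 + 3.75 + 2.72 + 0.9 + 0.13 = 19.96
R0 > 1, so the population is growing.

growing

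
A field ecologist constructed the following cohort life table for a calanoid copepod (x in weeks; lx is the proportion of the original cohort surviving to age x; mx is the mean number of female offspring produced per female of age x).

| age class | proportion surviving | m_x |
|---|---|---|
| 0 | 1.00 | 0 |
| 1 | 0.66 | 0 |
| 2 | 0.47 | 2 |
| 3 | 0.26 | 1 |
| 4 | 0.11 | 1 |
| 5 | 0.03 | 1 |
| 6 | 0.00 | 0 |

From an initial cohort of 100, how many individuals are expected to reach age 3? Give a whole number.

Expected survivors = N0 · l_3 = 100 × 0.26 = 26 → 26

26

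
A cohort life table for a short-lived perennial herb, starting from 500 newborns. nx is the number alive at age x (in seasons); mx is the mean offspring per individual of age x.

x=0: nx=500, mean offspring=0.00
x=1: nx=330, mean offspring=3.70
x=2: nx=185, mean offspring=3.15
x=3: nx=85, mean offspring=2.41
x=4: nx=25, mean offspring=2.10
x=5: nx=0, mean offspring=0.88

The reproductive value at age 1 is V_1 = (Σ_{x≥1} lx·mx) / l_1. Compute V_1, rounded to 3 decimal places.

6.246

lx = nx/n0 = nx/500: 1, 0.66, 0.37, 0.17, 0.05, 0
lx·mx for x ≥ 1: 2.442, 1.1655, 0.4097, 0.105, 0 → sum = 4.1222
V_1 = 4.1222 / l_1 = 4.1222 / 0.66 = 6.245758… → 6.246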